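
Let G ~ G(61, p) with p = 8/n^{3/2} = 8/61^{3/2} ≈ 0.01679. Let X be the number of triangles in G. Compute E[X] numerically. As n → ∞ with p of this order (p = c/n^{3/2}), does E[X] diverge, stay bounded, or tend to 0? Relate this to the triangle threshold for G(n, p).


Number of potential triangles: C(61, 3) = 35990.
Each occurs with probability p³ ≈ (0.01679)³ ≈ 4.734626e-06.
By linearity: E[X] = C(61, 3)·p³ ≈ 35990 · 4.734626e-06 ≈ 0.1704.
Since α = 3/2 > 1, p = c/n^{3/2} = o(1/n) is below the triangle threshold p ~ 1/n. Asymptotically E[X] ~ (c³/6)·n^{3(1−α)} = (8³/6)·n^{-1.5} → 0, so by Markov's inequality G has no triangles w.h.p.

E[X] ≈ 0.1704; in regime p = Θ(1/n^{3/2}) E[X] tends to 0 (below the triangle threshold p ~ 1/n).


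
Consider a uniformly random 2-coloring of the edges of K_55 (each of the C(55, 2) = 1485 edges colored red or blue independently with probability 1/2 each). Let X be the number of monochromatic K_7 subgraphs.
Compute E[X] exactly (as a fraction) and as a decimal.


Let X = Σ_S X_S over the C(55, 7) = 202927725 subsets S of size 7, where X_S = 1 if the K_7 on S is monochromatic.
For a fixed S, the K_7 on S has C(7, 2) = 21 edges. P[all 21 edges red] = (1/2)^21, and likewise for blue, so P[monochromatic] = 2·(1/2)^21 = 2^{1 − 21} = 1/1048576.
By linearity of expectation: E[X] = C(55, 7) · 2^{1 − 21} = 202927725 · 1/1048576 = 202927725/1048576.
Numerically: E[X] ≈ 193.526959.

E[X] = C(55,7)·2^(1−C(7,2)) = 202927725/1048576 ≈ 193.526959.


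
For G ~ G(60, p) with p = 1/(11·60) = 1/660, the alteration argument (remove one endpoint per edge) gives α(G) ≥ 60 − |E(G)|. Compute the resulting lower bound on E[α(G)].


E[|E(G)|] = C(60, 2)·p = 1770 · (1/660) = 59/22.
E[α(G)] ≥ n − E[|E(G)|] = 60 − 59/22 = 1261/22.
Numerically: ≈ 57.31818.
(This is only a lower bound; the true E[α(G)] may be larger.)

E[α(G)] ≥ 1261/22 ≈ 57.31818.


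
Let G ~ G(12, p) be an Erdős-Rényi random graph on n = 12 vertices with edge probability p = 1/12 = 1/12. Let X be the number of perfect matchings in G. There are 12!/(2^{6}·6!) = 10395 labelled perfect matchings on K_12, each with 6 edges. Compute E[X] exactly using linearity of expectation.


K_12 has 12!/(2^{6}·6!) = 10395 labelled perfect matchings.
For each such perfect matching H, let X_H = 1 if all 6 edges of H are present in G. Then P[X_H = 1] = p^{6} = (1/12)^{6} = 1/2985984.
By linearity: E[X] = Σ_H E[X_H] = 10395 · p^{6} = 10395 · 1/2985984 = 385/110592.
Numerically: E[X] ≈ 0.00348126.

E[X] = 10395 · (1/12)^{6} = 385/110592 ≈ 0.00348126.


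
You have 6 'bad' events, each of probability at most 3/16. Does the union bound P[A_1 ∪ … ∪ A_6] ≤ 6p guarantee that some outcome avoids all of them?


Union bound: P[∪_{i=1}^{6} A_i] ≤ Σ_i P[A_i] ≤ 6·p = 6·(3/16) = 9/8.
Numerically: 9/8 ≈ 1.125.
Is 9/8 < 1? NO.
Since the bound 9/8 is ≥ 1, the union bound is uninformative here; it does NOT by itself certify existence.

6·p = 9/8 ≈ 1.125; existence NOT certified by the union bound.


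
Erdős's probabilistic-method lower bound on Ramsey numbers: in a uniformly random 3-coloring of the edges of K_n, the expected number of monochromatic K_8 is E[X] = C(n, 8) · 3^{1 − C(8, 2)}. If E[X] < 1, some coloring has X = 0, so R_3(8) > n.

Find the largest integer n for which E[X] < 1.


We need C(n, 8) · 3^{1 − 28} < 1, i.e. C(n, 8) < 3^{28 − 1} = 7625597484987.
Check values of n near the boundary:
  n = 155: C(155, 8) = 6876747915675; 6876747915675 < 7625597484987? YES
  n = 156: C(156, 8) = 7248464019225; 7248464019225 < 7625597484987? YES
  n = 157: C(157, 8) = 7637643295425; 7637643295425 < 7625597484987? NO
The largest n with C(n, 8) < 7625597484987 is n = 156 (where E[X] = 805384891025/847288609443 ≈ 0.95054). Hence R_3(8) > 156, i.e. R_3(8) ≥ 157.

Largest n = 156; hence R_3(8) > 156.


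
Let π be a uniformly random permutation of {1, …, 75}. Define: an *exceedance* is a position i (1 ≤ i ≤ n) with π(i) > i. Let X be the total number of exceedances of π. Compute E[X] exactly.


Write X = Σ_{i=1}^{75} X_i, where X_i = 1_{π(i) > i}.
For each fixed i, π(i) is uniform over {1, …, 75} (marginal of a uniform permutation), so P[π(i) > i] = (n − i)/n. Summing: Σ_{i=1}^{75} (n − i)/n = (0 + 1 + … + 74)/75 = 75(75 − 1)/(2·75) = (75 − 1)/2.
Hence E[X] = Σ_{i=1}^{75} (75 − i)/75 = 37 ≈ 37.00000.

E[X] = 37 = 37.00000.


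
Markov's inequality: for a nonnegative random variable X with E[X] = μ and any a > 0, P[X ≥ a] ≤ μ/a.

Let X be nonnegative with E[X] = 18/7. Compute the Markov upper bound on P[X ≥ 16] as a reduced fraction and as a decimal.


μ = E[X] = 18/7, a = 16.
Markov: P[X ≥ 16] ≤ μ/a = (18/7)/16 = 9/56.
Numerically: ≈ 0.161.
(Since a = 16 > μ = 2.571, the bound 9/56 is < 1 and informative.)

P[X ≥ 16] ≤ 9/56 ≈ 0.161.


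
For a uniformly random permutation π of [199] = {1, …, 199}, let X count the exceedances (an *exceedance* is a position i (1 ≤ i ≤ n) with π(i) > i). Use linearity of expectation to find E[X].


Write X = Σ_{i=1}^{199} X_i, where X_i = 1_{π(i) > i}.
For each fixed i, π(i) is uniform over {1, …, 199} (marginal of a uniform permutation), so P[π(i) > i] = (n − i)/n. Summing: Σ_{i=1}^{199} (n − i)/n = (0 + 1 + … + 198)/199 = 199(199 − 1)/(2·199) = (199 − 1)/2.
Hence E[X] = Σ_{i=1}^{199} (199 − i)/199 = 99 ≈ 99.000000.

E[X] = 99 = 99.000000.


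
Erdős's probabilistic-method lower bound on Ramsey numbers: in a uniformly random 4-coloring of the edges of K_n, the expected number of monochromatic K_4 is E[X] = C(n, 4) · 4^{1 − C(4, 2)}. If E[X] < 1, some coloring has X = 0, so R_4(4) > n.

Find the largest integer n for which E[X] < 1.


We need C(n, 4) · 4^{1 − 6} < 1, i.e. C(n, 4) < 4^{6 − 1} = 1024.
Check values of n near the boundary:
  n = 13: C(13, 4) = 715; 715 < 1024? YES
  n = 14: C(14, 4) = 1001; 1001 < 1024? YES
  n = 15: C(15, 4) = 1365; 1365 < 1024? NO
  n = 16: C(16, 4) = 1820; 1820 < 1024? NO
The largest n with C(n, 4) < 1024 is n = 14 (where E[X] = 1001/1024 ≈ 0.9775). Hence R_4(4) > 14, i.e. R_4(4) ≥ 15.

Largest n = 14; hence R_4(4) > 14.


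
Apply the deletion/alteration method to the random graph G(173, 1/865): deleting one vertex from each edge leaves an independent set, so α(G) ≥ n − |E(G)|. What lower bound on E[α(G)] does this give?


E[|E(G)|] = C(173, 2)·p = 14878 · (1/865) = 86/5.
E[α(G)] ≥ n − E[|E(G)|] = 173 − 86/5 = 779/5.
Numerically: ≈ 155.80000.
(This is only a lower bound; the true E[α(G)] may be larger.)

E[α(G)] ≥ 779/5 ≈ 155.80000.


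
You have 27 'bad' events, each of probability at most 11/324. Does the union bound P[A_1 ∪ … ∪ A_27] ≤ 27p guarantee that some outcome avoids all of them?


Union bound: P[∪_{i=1}^{27} A_i] ≤ Σ_i P[A_i] ≤ 27·p = 27·(11/324) = 11/12.
Numerically: 11/12 ≈ 0.917.
Is 11/12 < 1? YES.
Since P[∪ A_i] ≤ 11/12 < 1, the complement has P[∩ A_i^c] ≥ 1 − 11/12 = 1/12 > 0, so some outcome avoids every A_i.

27·p = 11/12 ≈ 0.917; existence CERTIFIED by the union bound.


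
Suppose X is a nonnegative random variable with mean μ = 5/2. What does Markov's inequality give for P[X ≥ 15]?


μ = E[X] = 5/2, a = 15.
Markov: P[X ≥ 15] ≤ μ/a = (5/2)/15 = 1/6.
Numerically: ≈ 0.16667.
(Since a = 15 > μ = 2.50000, the bound 1/6 is < 1 and informative.)

P[X ≥ 15] ≤ 1/6 ≈ 0.16667.


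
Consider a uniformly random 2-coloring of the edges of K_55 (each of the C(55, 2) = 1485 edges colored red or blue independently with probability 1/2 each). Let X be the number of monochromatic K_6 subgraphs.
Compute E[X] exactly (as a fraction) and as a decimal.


Let X = Σ_S X_S over the C(55, 6) = 28989675 subsets S of size 6, where X_S = 1 if the K_6 on S is monochromatic.
For a fixed S, the K_6 on S has C(6, 2) = 15 edges. P[all 15 edges red] = (1/2)^15, and likewise for blue, so P[monochromatic] = 2·(1/2)^15 = 2^{1 − 15} = 1/16384.
By linearity: E[X] = C(55, 6) · 2^{1 − 15} = 28989675 · 1/16384 = 28989675/16384.
Numerically: E[X] ≈ 1769.389343.

E[X] = C(55,6)·2^(1−C(6,2)) = 28989675/16384 ≈ 1769.389343.


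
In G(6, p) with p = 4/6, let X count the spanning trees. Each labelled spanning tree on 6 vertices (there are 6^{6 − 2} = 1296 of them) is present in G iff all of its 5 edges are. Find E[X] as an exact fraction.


K_6 has 6^{6 − 2} = 1296 labelled spanning trees.
For each such spanning tree H, let X_H = 1 if all 5 edges of H are present in G. Then P[X_H = 1] = p^{5} = (2/3)^{5} = 32/243.
Summing the indicators: E[X] = Σ_H E[X_H] = 1296 · p^{5} = 1296 · 32/243 = 512/3.
Numerically: E[X] ≈ 170.667.

E[X] = 1296 · (2/3)^{5} = 512/3 ≈ 170.667.


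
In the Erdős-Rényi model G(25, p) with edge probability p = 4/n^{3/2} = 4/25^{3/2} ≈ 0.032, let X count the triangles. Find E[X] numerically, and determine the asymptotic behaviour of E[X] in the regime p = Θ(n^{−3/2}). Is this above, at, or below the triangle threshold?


Number of potential triangles: C(25, 3) = 2300.
Each occurs with probability p³ ≈ (0.032)³ ≈ 3.2768000e-05.
By linearity: E[X] = C(25, 3)·p³ ≈ 2300 · 3.2768000e-05 ≈ 0.07537.
Since α = 3/2 > 1, p = c/n^{3/2} = o(1/n) is below the triangle threshold p ~ 1/n. Asymptotically E[X] ~ (c³/6)·n^{3(1−α)} = (4³/6)·n^{-1.5} → 0, so by Markov's inequality G has no triangles w.h.p.

E[X] ≈ 0.07537; in regime p = Θ(1/n^{3/2}) E[X] tends to 0 (below the triangle threshold p ~ 1/n).


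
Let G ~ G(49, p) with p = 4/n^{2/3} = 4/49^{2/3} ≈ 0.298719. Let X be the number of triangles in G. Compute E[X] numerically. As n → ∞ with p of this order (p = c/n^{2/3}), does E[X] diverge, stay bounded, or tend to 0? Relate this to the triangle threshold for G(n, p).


Number of potential triangles: C(49, 3) = 18424.
Each occurs with probability p³ ≈ (0.298719)³ ≈ 2.66555602e-02.
By linearity: E[X] = C(49, 3)·p³ ≈ 18424 · 2.66555602e-02 ≈ 491.102041.
Since α = 2/3 < 1, p = c/n^{2/3} ≫ 1/n is above the triangle threshold p ~ 1/n. Asymptotically E[X] ~ (c³/6)·n^{3(1−α)} = (4³/6)·n^{1} → ∞; triangles are abundant w.h.p.

E[X] ≈ 491.102041; in regime p = Θ(1/n^{2/3}) E[X] diverges (above the triangle threshold p ~ 1/n).


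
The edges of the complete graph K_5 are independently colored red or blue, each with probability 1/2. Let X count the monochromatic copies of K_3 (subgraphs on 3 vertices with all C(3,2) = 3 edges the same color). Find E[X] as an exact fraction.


Let X = Σ_S X_S over the C(5, 3) = 10 subsets S of size 3, where X_S = 1 if the K_3 on S is monochromatic.
For a fixed S, the K_3 on S has C(3, 2) = 3 edges. P[all 3 edges red] = (1/2)^3, and likewise for blue, so P[monochromatic] = 2·(1/2)^3 = 2^{1 − 3} = 1/4.
By linearity of expectation: E[X] = C(5, 3) · 2^{1 − 3} = 10 · 1/4 = 5/2.
Numerically: E[X] ≈ 2.5000.

E[X] = C(5,3)·2^(1−C(3,2)) = 5/2 ≈ 2.5000.


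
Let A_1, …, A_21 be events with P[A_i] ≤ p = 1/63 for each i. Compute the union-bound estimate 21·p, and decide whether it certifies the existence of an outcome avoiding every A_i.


Union bound: P[∪_{i=1}^{21} A_i] ≤ Σ_i P[A_i] ≤ 21·p = 21·(1/63) = 1/3.
Numerically: 1/3 ≈ 0.3333.
Is 1/3 < 1? YES.
Since P[∪ A_i] ≤ 1/3 < 1, the complement has P[∩ A_i^c] ≥ 1 − 1/3 = 2/3 > 0, so some outcome avoids every A_i.

21·p = 1/3 ≈ 0.3333; existence CERTIFIED by the union bound.


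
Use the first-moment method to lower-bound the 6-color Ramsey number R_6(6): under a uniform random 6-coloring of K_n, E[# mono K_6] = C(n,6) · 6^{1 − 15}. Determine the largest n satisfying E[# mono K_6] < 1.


We need C(n, 6) · 6^{1 − 15} < 1, i.e. C(n, 6) < 6^{15 − 1} = 78364164096.
Check values of n near the boundary:
  n = 194: C(194, 6) = 68482017072; 68482017072 < 78364164096? YES
  n = 195: C(195, 6) = 70656049360; 70656049360 < 78364164096? YES
  n = 196: C(196, 6) = 72887293024; 72887293024 < 78364164096? YES
  n = 197: C(197, 6) = 75176946208; 75176946208 < 78364164096? YES
  n = 198: C(198, 6) = 77526225777; 77526225777 < 78364164096? YES
  n = 199: C(199, 6) = 79936367511; 79936367511 < 78364164096? NO
  n = 200: C(200, 6) = 82408626300; 82408626300 < 78364164096? NO
  n = 201: C(201, 6) = 84944276340; 84944276340 < 78364164096? NO
The largest n with C(n, 6) < 78364164096 is n = 198 (where E[X] = 25842075259/26121388032 ≈ 0.9893071). Hence R_6(6) > 198, i.e. R_6(6) ≥ 199.

Largest n = 198; hence R_6(6) > 198.


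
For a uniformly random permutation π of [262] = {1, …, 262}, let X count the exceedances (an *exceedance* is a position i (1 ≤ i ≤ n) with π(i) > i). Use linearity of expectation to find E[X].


Write X = Σ_{i=1}^{262} X_i, where X_i = 1_{π(i) > i}.
For each fixed i, π(i) is uniform over {1, …, 262} (marginal of a uniform permutation), so P[π(i) > i] = (n − i)/n. Summing: Σ_{i=1}^{262} (n − i)/n = (0 + 1 + … + 261)/262 = 262(262 − 1)/(2·262) = (262 − 1)/2.
Hence E[X] = Σ_{i=1}^{262} (262 − i)/262 = 261/2 ≈ 130.500000.

E[X] = 261/2 = 130.500000.


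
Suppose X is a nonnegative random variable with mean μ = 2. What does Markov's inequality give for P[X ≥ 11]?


μ = E[X] = 2, a = 11.
Markov: P[X ≥ 11] ≤ μ/a = (2)/11 = 2/11.
Numerically: ≈ 0.182.
(Since a = 11 > μ = 2.000, the bound 2/11 is < 1 and informative.)

P[X ≥ 11] ≤ 2/11 ≈ 0.182.


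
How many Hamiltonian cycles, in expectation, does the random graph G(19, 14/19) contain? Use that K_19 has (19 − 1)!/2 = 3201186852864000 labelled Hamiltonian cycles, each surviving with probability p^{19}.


K_19 has (19 − 1)!/2 = 3201186852864000 labelled Hamiltonian cycles.
For each such Hamiltonian cycle H, let X_H = 1 if all 19 edges of H are present in G. Then P[X_H = 1] = p^{19} = (14/19)^{19} = 5976303958948914397184/1978419655660313589123979.
By linearity of expectation: E[X] = Σ_H E[X_H] = 3201186852864000 · p^{19} = 3201186852864000 · 5976303958948914397184/1978419655660313589123979 = 19131265662106339128470788663934976000/1978419655660313589123979.
Numerically: E[X] ≈ 9.67e+12.

E[X] = 3201186852864000 · (14/19)^{19} = 19131265662106339128470788663934976000/1978419655660313589123979 ≈ 9.67e+12.


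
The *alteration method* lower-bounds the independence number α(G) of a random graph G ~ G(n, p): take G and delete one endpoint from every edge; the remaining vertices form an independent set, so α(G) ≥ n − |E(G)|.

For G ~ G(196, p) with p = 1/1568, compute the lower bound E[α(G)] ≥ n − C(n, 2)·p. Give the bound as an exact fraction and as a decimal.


E[|E(G)|] = C(196, 2)·p = 19110 · (1/1568) = 195/16.
E[α(G)] ≥ n − E[|E(G)|] = 196 − 195/16 = 2941/16.
Numerically: ≈ 183.812500.
(This is only a lower bound; the true E[α(G)] may be larger.)

E[α(G)] ≥ 2941/16 ≈ 183.812500.


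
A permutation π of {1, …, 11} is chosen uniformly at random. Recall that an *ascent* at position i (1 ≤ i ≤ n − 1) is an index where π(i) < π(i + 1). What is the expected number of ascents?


Write X = Σ X_I over i = 1, …, 10, with X_I the indicator of one ascent.
There are 10 indicators.
For each fixed i, the pair (π(i), π(i+1)) is a uniformly random ordered pair of distinct values from {1, …, 11}; by symmetry P[π(i) < π(i+1)] = 1/2.
By linearity: E[X] = 10 · (1/2) = (11 − 1) · (1/2) = 5 ≈ 5.0000.

E[X] = 5 = 5.0000.


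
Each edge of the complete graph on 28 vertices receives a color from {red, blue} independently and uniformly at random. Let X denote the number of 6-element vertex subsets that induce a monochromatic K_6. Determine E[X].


Let X = Σ_S X_S over the C(28, 6) = 376740 subsets S of size 6, where X_S = 1 if the K_6 on S is monochromatic.
For a fixed S, the K_6 on S has C(6, 2) = 15 edges. P[all 15 edges red] = (1/2)^15, and likewise for blue, so P[monochromatic] = 2·(1/2)^15 = 2^{1 − 15} = 1/16384.
By linearity of expectation: E[X] = C(28, 6) · 2^{1 − 15} = 376740 · 1/16384 = 94185/4096.
Numerically: E[X] ≈ 22.9944.

E[X] = C(28,6)·2^(1−C(6,2)) = 94185/4096 ≈ 22.9944.


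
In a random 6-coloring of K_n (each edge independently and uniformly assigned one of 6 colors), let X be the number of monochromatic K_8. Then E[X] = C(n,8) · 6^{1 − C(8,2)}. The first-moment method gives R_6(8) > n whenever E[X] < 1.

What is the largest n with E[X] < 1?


We need C(n, 8) · 6^{1 − 28} < 1, i.e. C(n, 8) < 6^{28 − 1} = 1023490369077469249536.
Check values of n near the boundary:
  n = 1589: C(1589, 8) = 990389025825605844438; 990389025825605844438 < 1023490369077469249536? YES
  n = 1590: C(1590, 8) = 995397314198933813310; 995397314198933813310 < 1023490369077469249536? YES
  n = 1591: C(1591, 8) = 1000427749141189953870; 1000427749141189953870 < 1023490369077469249536? YES
  n = 1592: C(1592, 8) = 1005480414540892933435; 1005480414540892933435 < 1023490369077469249536? YES
  n = 1593: C(1593, 8) = 1010555394551193970323; 1010555394551193970323 < 1023490369077469249536? YES
  n = 1594: C(1594, 8) = 1015652773590544255167; 1015652773590544255167 < 1023490369077469249536? YES
  n = 1595: C(1595, 8) = 1020772636343363633895; 1020772636343363633895 < 1023490369077469249536? YES
  n = 1596: C(1596, 8) = 1025915067760710553965; 1025915067760710553965 < 1023490369077469249536? NO
The largest n with C(n, 8) < 1023490369077469249536 is n = 1595 (where E[X] = 113419181815929292655/113721152119718805504 ≈ 0.997). Hence R_6(8) > 1595, i.e. R_6(8) ≥ 1596.

Largest n = 1595; hence R_6(8) > 1595.


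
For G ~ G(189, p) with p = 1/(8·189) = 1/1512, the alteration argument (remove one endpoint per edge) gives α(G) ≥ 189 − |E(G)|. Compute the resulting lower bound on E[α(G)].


E[|E(G)|] = C(189, 2)·p = 17766 · (1/1512) = 47/4.
E[α(G)] ≥ n − E[|E(G)|] = 189 − 47/4 = 709/4.
Numerically: ≈ 177.250000.
(This is only a lower bound; the true E[α(G)] may be larger.)

E[α(G)] ≥ 709/4 ≈ 177.250000.


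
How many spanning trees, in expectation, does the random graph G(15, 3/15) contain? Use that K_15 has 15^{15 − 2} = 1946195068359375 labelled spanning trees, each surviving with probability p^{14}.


K_15 has 15^{15 − 2} = 1946195068359375 labelled spanning trees.
For each such spanning tree H, let X_H = 1 if all 14 edges of H are present in G. Then P[X_H = 1] = p^{14} = (1/5)^{14} = 1/6103515625.
By linearity: E[X] = Σ_H E[X_H] = 1946195068359375 · p^{14} = 1946195068359375 · 1/6103515625 = 1594323/5.
Numerically: E[X] ≈ 3.1886e+05.

E[X] = 1946195068359375 · (1/5)^{14} = 1594323/5 ≈ 3.1886e+05.


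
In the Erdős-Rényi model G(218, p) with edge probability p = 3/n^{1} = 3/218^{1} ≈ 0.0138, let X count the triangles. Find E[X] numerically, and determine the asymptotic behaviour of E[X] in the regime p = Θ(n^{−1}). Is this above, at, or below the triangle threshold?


Number of potential triangles: C(218, 3) = 1703016.
Each occurs with probability p³ ≈ (0.0138)³ ≈ 2.60612e-06.
By linearity: E[X] = C(218, 3)·p³ ≈ 1703016 · 2.60612e-06 ≈ 4.438.
Here α = 1, so p = 3/n is exactly at the triangle threshold p ~ 1/n. Asymptotically E[X] → c³/6 = 3³/6 = 9/2 ≈ 4.500, a bounded constant. In this regime the triangle count is asymptotically Poisson(c³/6).

E[X] ≈ 4.438; in regime p = Θ(1/n^{1}) E[X] stays bounded (at the triangle threshold p ~ 1/n).


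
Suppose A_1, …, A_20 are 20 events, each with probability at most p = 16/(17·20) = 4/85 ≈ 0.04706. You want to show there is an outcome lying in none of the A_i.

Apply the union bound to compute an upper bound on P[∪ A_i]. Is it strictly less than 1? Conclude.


Union bound: P[∪_{i=1}^{20} A_i] ≤ Σ_i P[A_i] ≤ 20·p = 20·(4/85) = 16/17.
Numerically: 16/17 ≈ 0.94118.
Is 16/17 < 1? YES.
Since P[∪ A_i] ≤ 16/17 < 1, the complement has P[∩ A_i^c] ≥ 1 − 16/17 = 1/17 > 0, so some outcome avoids every A_i.

20·p = 16/17 ≈ 0.94118; existence CERTIFIED by the union bound.


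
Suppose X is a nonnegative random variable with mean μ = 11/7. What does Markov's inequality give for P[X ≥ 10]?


μ = E[X] = 11/7, a = 10.
Markov: P[X ≥ 10] ≤ μ/a = (11/7)/10 = 11/70.
Numerically: ≈ 0.157143.
(Since a = 10 > μ = 1.571429, the bound 11/70 is < 1 and informative.)

P[X ≥ 10] ≤ 11/70 ≈ 0.157143.


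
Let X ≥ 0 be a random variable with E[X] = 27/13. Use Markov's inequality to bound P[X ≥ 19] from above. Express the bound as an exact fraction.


μ = E[X] = 27/13, a = 19.
Markov: P[X ≥ 19] ≤ μ/a = (27/13)/19 = 27/247.
Numerically: ≈ 0.109.
(Since a = 19 > μ = 2.077, the bound 27/247 is < 1 and informative.)

P[X ≥ 19] ≤ 27/247 ≈ 0.109.


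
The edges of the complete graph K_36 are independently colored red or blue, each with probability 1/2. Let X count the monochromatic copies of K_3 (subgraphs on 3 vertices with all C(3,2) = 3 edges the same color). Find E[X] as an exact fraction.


Let X = Σ_S X_S over the C(36, 3) = 7140 subsets S of size 3, where X_S = 1 if the K_3 on S is monochromatic.
For a fixed S, the K_3 on S has C(3, 2) = 3 edges. P[all 3 edges red] = (1/2)^3, and likewise for blue, so P[monochromatic] = 2·(1/2)^3 = 2^{1 − 3} = 1/4.
By linearity: E[X] = C(36, 3) · 2^{1 − 3} = 7140 · 1/4 = 1785.
Numerically: E[X] ≈ 1785.0000.

E[X] = C(36,3)·2^(1−C(3,2)) = 1785 ≈ 1785.0000.


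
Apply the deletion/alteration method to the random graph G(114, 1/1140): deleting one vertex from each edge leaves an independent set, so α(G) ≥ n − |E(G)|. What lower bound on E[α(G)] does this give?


E[|E(G)|] = C(114, 2)·p = 6441 · (1/1140) = 113/20.
E[α(G)] ≥ n − E[|E(G)|] = 114 − 113/20 = 2167/20.
Numerically: ≈ 108.350000.
(This is only a lower bound; the true E[α(G)] may be larger.)

E[α(G)] ≥ 2167/20 ≈ 108.350000.


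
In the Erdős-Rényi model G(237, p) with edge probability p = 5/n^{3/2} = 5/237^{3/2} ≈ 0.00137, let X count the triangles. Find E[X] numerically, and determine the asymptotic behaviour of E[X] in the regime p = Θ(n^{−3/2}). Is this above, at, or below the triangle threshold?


Number of potential triangles: C(237, 3) = 2190670.
Each occurs with probability p³ ≈ (0.00137)³ ≈ 2.573608e-09.
By linearity: E[X] = C(237, 3)·p³ ≈ 2190670 · 2.573608e-09 ≈ 0.0056.
Since α = 3/2 > 1, p = c/n^{3/2} = o(1/n) is below the triangle threshold p ~ 1/n. Asymptotically E[X] ~ (c³/6)·n^{3(1−α)} = (5³/6)·n^{-1.5} → 0, so by Markov's inequality G has no triangles w.h.p.

E[X] ≈ 0.0056; in regime p = Θ(1/n^{3/2}) E[X] tends to 0 (below the triangle threshold p ~ 1/n).


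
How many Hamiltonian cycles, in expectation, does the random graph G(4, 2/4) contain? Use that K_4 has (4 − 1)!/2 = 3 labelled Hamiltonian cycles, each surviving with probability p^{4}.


K_4 has (4 − 1)!/2 = 3 labelled Hamiltonian cycles.
For each such Hamiltonian cycle H, let X_H = 1 if all 4 edges of H are present in G. Then P[X_H = 1] = p^{4} = (1/2)^{4} = 1/16.
By linearity of expectation: E[X] = Σ_H E[X_H] = 3 · p^{4} = 3 · 1/16 = 3/16.
Numerically: E[X] ≈ 0.1875.

E[X] = 3 · (1/2)^{4} = 3/16 ≈ 0.1875.


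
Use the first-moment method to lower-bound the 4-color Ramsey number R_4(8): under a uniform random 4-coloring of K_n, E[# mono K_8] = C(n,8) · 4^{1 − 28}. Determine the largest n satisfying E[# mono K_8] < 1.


We need C(n, 8) · 4^{1 − 28} < 1, i.e. C(n, 8) < 4^{28 − 1} = 18014398509481984.
Check values of n near the boundary:
  n = 407: C(407, 8) = 17424959239309050; 17424959239309050 < 18014398509481984? YES
  n = 408: C(408, 8) = 17773458424095231; 17773458424095231 < 18014398509481984? YES
  n = 409: C(409, 8) = 18128041135797879; 18128041135797879 < 18014398509481984? NO
  n = 410: C(410, 8) = 18488798173326195; 18488798173326195 < 18014398509481984? NO
  n = 411: C(411, 8) = 18855821462126715; 18855821462126715 < 18014398509481984? NO
The largest n with C(n, 8) < 18014398509481984 is n = 408 (where E[X] = 17773458424095231/18014398509481984 ≈ 0.9866). Hence R_4(8) > 408, i.e. R_4(8) ≥ 409.

Largest n = 408; hence R_4(8) > 408.


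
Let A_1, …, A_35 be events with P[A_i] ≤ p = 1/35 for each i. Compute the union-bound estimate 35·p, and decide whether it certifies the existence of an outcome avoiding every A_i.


Union bound: P[∪_{i=1}^{35} A_i] ≤ Σ_i P[A_i] ≤ 35·p = 35·(1/35) = 1.
Numerically: 1 ≈ 1.000.
Is 1 < 1? NO.
Since the bound 1 is ≥ 1, the union bound is uninformative here; it does NOT by itself certify existence.

35·p = 1 ≈ 1.000; existence NOT certified by the union bound.


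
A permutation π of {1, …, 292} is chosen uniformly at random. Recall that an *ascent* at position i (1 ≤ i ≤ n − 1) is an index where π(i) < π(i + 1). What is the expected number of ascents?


Write X = Σ X_I over i = 1, …, 291, with X_I the indicator of one ascent.
There are 291 indicators.
For each fixed i, the pair (π(i), π(i+1)) is a uniformly random ordered pair of distinct values from {1, …, 292}; by symmetry P[π(i) < π(i+1)] = 1/2.
By linearity: E[X] = 291 · (1/2) = (292 − 1) · (1/2) = 291/2 ≈ 145.500000.

E[X] = 291/2 = 145.500000.


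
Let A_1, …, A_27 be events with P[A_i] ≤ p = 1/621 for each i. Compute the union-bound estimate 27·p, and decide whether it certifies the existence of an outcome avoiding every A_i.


Union bound: P[∪_{i=1}^{27} A_i] ≤ Σ_i P[A_i] ≤ 27·p = 27·(1/621) = 1/23.
Numerically: 1/23 ≈ 0.04348.
Is 1/23 < 1? YES.
Since P[∪ A_i] ≤ 1/23 < 1, the complement has P[∩ A_i^c] ≥ 1 − 1/23 = 22/23 > 0, so some outcome avoids every A_i.

27·p = 1/23 ≈ 0.04348; existence CERTIFIED by the union bound.


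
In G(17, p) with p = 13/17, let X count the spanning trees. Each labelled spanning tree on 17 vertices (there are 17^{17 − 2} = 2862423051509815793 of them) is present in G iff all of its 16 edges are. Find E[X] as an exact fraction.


K_17 has 17^{17 − 2} = 2862423051509815793 labelled spanning trees.
For each such spanning tree H, let X_H = 1 if all 16 edges of H are present in G. Then P[X_H = 1] = p^{16} = (13/17)^{16} = 665416609183179841/48661191875666868481.
By linearity: E[X] = Σ_H E[X_H] = 2862423051509815793 · p^{16} = 2862423051509815793 · 665416609183179841/48661191875666868481 = 665416609183179841/17.
Numerically: E[X] ≈ 3.91e+16.

E[X] = 2862423051509815793 · (13/17)^{16} = 665416609183179841/17 ≈ 3.91e+16.


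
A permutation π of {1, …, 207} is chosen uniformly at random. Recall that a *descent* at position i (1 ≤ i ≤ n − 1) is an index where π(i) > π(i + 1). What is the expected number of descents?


Write X = Σ X_I over i = 1, …, 206, with X_I the indicator of one descent.
There are 206 indicators.
For each fixed i, the pair (π(i), π(i+1)) is a uniformly random ordered pair of distinct values from {1, …, 207}; by symmetry P[π(i) > π(i+1)] = 1/2.
By linearity: E[X] = 206 · (1/2) = (207 − 1) · (1/2) = 103 ≈ 103.0000.

E[X] = 103 = 103.0000.


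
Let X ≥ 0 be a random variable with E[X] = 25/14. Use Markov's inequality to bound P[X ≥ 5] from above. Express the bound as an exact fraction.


μ = E[X] = 25/14, a = 5.
Markov: P[X ≥ 5] ≤ μ/a = (25/14)/5 = 5/14.
Numerically: ≈ 0.3571.
(Since a = 5 > μ = 1.7857, the bound 5/14 is < 1 and informative.)

P[X ≥ 5] ≤ 5/14 ≈ 0.3571.


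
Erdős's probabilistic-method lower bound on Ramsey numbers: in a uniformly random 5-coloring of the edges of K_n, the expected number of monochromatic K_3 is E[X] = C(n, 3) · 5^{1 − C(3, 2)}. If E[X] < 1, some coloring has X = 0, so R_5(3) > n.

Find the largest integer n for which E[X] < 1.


We need C(n, 3) · 5^{1 − 3} < 1, i.e. C(n, 3) < 5^{3 − 1} = 25.
Check values of n near the boundary:
  n = 3: C(3, 3) = 1; 1 < 25? YES
  n = 4: C(4, 3) = 4; 4 < 25? YES
  n = 5: C(5, 3) = 10; 10 < 25? YES
  n = 6: C(6, 3) = 20; 20 < 25? YES
  n = 7: C(7, 3) = 35; 35 < 25? NO
  n = 8: C(8, 3) = 56; 56 < 25? NO
  n = 9: C(9, 3) = 84; 84 < 25? NO
The largest n with C(n, 3) < 25 is n = 6 (where E[X] = 4/5 ≈ 0.8000). Hence R_5(3) > 6, i.e. R_5(3) ≥ 7.

Largest n = 6; hence R_5(3) > 6.


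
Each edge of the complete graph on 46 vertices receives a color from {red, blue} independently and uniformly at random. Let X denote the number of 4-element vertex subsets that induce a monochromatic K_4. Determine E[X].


Let X = Σ_S X_S over the C(46, 4) = 163185 subsets S of size 4, where X_S = 1 if the K_4 on S is monochromatic.
For a fixed S, the K_4 on S has C(4, 2) = 6 edges. P[all 6 edges red] = (1/2)^6, and likewise for blue, so P[monochromatic] = 2·(1/2)^6 = 2^{1 − 6} = 1/32.
Summing: E[X] = C(46, 4) · 2^{1 − 6} = 163185 · 1/32 = 163185/32.
Numerically: E[X] ≈ 5099.53125.

E[X] = C(46,4)·2^(1−C(4,2)) = 163185/32 ≈ 5099.53125.


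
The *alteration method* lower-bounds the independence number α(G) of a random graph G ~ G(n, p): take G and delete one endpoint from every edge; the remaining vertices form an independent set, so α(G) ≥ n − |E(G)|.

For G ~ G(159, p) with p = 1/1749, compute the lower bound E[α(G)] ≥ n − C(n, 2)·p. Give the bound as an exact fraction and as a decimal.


E[|E(G)|] = C(159, 2)·p = 12561 · (1/1749) = 79/11.
E[α(G)] ≥ n − E[|E(G)|] = 159 − 79/11 = 1670/11.
Numerically: ≈ 151.818182.
(This is only a lower bound; the true E[α(G)] may be larger.)

E[α(G)] ≥ 1670/11 ≈ 151.818182.


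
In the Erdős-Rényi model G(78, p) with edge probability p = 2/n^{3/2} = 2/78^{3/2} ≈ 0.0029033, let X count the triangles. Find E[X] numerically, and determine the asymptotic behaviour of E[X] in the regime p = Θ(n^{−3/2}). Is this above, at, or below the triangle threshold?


Number of potential triangles: C(78, 3) = 76076.
Each occurs with probability p³ ≈ (0.0029033)³ ≈ 2.4471708e-08.
By linearity: E[X] = C(78, 3)·p³ ≈ 76076 · 2.4471708e-08 ≈ 0.00186.
Since α = 3/2 > 1, p = c/n^{3/2} = o(1/n) is below the triangle threshold p ~ 1/n. Asymptotically E[X] ~ (c³/6)·n^{3(1−α)} = (2³/6)·n^{-1.5} → 0, so by Markov's inequality G has no triangles w.h.p.

E[X] ≈ 0.00186; in regime p = Θ(1/n^{3/2}) E[X] tends to 0 (below the triangle threshold p ~ 1/n).


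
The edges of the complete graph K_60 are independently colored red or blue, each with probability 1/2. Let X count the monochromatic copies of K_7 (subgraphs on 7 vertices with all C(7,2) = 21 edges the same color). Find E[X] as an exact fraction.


Let X = Σ_S X_S over the C(60, 7) = 386206920 subsets S of size 7, where X_S = 1 if the K_7 on S is monochromatic.
For a fixed S, the K_7 on S has C(7, 2) = 21 edges. P[all 21 edges red] = (1/2)^21, and likewise for blue, so P[monochromatic] = 2·(1/2)^21 = 2^{1 − 21} = 1/1048576.
By linearity: E[X] = C(60, 7) · 2^{1 − 21} = 386206920 · 1/1048576 = 48275865/131072.
Numerically: E[X] ≈ 368.315620.

E[X] = C(60,7)·2^(1−C(7,2)) = 48275865/131072 ≈ 368.315620.


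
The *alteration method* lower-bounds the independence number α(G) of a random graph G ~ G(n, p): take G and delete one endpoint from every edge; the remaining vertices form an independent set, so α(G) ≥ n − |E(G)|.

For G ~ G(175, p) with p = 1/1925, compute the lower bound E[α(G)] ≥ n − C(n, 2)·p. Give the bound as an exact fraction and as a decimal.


E[|E(G)|] = C(175, 2)·p = 15225 · (1/1925) = 87/11.
E[α(G)] ≥ n − E[|E(G)|] = 175 − 87/11 = 1838/11.
Numerically: ≈ 167.091.
(This is only a lower bound; the true E[α(G)] may be larger.)

E[α(G)] ≥ 1838/11 ≈ 167.091.


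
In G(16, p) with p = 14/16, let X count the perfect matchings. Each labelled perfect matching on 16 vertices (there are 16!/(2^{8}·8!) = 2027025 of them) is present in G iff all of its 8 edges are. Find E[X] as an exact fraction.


K_16 has 16!/(2^{8}·8!) = 2027025 labelled perfect matchings.
For each such perfect matching H, let X_H = 1 if all 8 edges of H are present in G. Then P[X_H = 1] = p^{8} = (7/8)^{8} = 5764801/16777216.
By linearity of expectation: E[X] = Σ_H E[X_H] = 2027025 · p^{8} = 2027025 · 5764801/16777216 = 11685395747025/16777216.
Numerically: E[X] ≈ 6.965e+05.

E[X] = 2027025 · (7/8)^{8} = 11685395747025/16777216 ≈ 6.965e+05.


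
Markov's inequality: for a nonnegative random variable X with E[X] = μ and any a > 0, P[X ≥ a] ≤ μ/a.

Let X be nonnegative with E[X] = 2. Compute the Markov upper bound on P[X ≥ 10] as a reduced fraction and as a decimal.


μ = E[X] = 2, a = 10.
Markov: P[X ≥ 10] ≤ μ/a = (2)/10 = 1/5.
Numerically: ≈ 0.2000.
(Since a = 10 > μ = 2.0000, the bound 1/5 is < 1 and informative.)

P[X ≥ 10] ≤ 1/5 ≈ 0.2000.


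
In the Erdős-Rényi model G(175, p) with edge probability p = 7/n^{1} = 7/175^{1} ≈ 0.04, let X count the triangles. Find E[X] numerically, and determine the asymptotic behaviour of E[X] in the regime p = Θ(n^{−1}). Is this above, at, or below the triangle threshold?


Number of potential triangles: C(175, 3) = 877975.
Each occurs with probability p³ ≈ (0.04)³ ≈ 6.40000000e-05.
By linearity: E[X] = C(175, 3)·p³ ≈ 877975 · 6.40000000e-05 ≈ 56.190400.
Here α = 1, so p = 7/n is exactly at the triangle threshold p ~ 1/n. Asymptotically E[X] → c³/6 = 7³/6 = 343/6 ≈ 57.166667, a bounded constant. In this regime the triangle count is asymptotically Poisson(c³/6).

E[X] ≈ 56.190400; in regime p = Θ(1/n^{1}) E[X] stays bounded (at the triangle threshold p ~ 1/n).


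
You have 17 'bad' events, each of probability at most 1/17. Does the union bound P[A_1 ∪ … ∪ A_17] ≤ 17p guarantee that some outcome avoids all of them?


Union bound: P[∪_{i=1}^{17} A_i] ≤ Σ_i P[A_i] ≤ 17·p = 17·(1/17) = 1.
Numerically: 1 ≈ 1.000.
Is 1 < 1? NO.
Since the bound 1 is ≥ 1, the union bound is uninformative here; it does NOT by itself certify existence.

17·p = 1 ≈ 1.000; existence NOT certified by the union bound.


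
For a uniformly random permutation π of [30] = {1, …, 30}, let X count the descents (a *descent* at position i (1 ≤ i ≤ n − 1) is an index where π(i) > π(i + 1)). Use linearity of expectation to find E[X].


Write X = Σ X_I over i = 1, …, 29, with X_I the indicator of one descent.
There are 29 indicators.
For each fixed i, the pair (π(i), π(i+1)) is a uniformly random ordered pair of distinct values from {1, …, 30}; by symmetry P[π(i) > π(i+1)] = 1/2.
By linearity: E[X] = 29 · (1/2) = (30 − 1) · (1/2) = 29/2 ≈ 14.50000.

E[X] = 29/2 = 14.50000.


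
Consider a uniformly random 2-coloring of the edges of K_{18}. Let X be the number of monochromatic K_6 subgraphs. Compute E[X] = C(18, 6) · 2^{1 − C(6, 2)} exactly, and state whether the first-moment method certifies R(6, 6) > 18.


E[X] = C(18, 6) · 2^{1 − 15} = 18564 · 2^{−14} = 18564/16384.
As a reduced fraction: E[X] = 4641/4096 ≈ 1.1330566.
Is E[X] < 1? NO.
Since E[X] ≥ 1, the first-moment bound is inconclusive at n = 18; it does NOT by itself certify R(6, 6) > 18.

E[X] = 4641/4096 ≈ 1.1330566; E[X] ≥ 1; first-moment method inconclusive here.


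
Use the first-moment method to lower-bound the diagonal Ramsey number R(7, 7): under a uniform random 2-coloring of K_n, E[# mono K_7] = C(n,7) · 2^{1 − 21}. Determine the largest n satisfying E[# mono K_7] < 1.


We need C(n, 7) · 2^{1 − 21} < 1, i.e. C(n, 7) < 2^{21 − 1} = 1048576.
Check values of n near the boundary:
  n = 25: C(25, 7) = 480700; 480700 < 1048576? YES
  n = 26: C(26, 7) = 657800; 657800 < 1048576? YES
  n = 27: C(27, 7) = 888030; 888030 < 1048576? YES
  n = 28: C(28, 7) = 1184040; 1184040 < 1048576? NO
  n = 29: C(29, 7) = 1560780; 1560780 < 1048576? NO
  n = 30: C(30, 7) = 2035800; 2035800 < 1048576? NO
The largest n with C(n, 7) < 1048576 is n = 27 (where E[X] = 444015/524288 ≈ 0.8468914). Hence R(7, 7) > 27, i.e. R(7, 7) ≥ 28.

Largest n = 27; hence R(7, 7) > 27.


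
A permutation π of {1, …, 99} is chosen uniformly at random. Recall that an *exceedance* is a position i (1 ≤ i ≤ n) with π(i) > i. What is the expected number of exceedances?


Write X = Σ_{i=1}^{99} X_i, where X_i = 1_{π(i) > i}.
For each fixed i, π(i) is uniform over {1, …, 99} (marginal of a uniform permutation), so P[π(i) > i] = (n − i)/n. Summing: Σ_{i=1}^{99} (n − i)/n = (0 + 1 + … + 98)/99 = 99(99 − 1)/(2·99) = (99 − 1)/2.
Hence E[X] = Σ_{i=1}^{99} (99 − i)/99 = 49 ≈ 49.0000.

E[X] = 49 = 49.0000.


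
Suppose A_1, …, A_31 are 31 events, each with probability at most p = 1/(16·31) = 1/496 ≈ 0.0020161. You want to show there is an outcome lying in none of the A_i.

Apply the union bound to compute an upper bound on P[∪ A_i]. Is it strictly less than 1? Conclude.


Union bound: P[∪_{i=1}^{31} A_i] ≤ Σ_i P[A_i] ≤ 31·p = 31·(1/496) = 1/16.
Numerically: 1/16 ≈ 0.0625000.
Is 1/16 < 1? YES.
Since P[∪ A_i] ≤ 1/16 < 1, the complement has P[∩ A_i^c] ≥ 1 − 1/16 = 15/16 > 0, so some outcome avoids every A_i.

31·p = 1/16 ≈ 0.0625000; existence CERTIFIED by the union bound.


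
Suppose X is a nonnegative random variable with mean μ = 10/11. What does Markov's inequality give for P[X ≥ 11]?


μ = E[X] = 10/11, a = 11.
Markov: P[X ≥ 11] ≤ μ/a = (10/11)/11 = 10/121.
Numerically: ≈ 0.083.
(Since a = 11 > μ = 0.909, the bound 10/121 is < 1 and informative.)

P[X ≥ 11] ≤ 10/121 ≈ 0.083.


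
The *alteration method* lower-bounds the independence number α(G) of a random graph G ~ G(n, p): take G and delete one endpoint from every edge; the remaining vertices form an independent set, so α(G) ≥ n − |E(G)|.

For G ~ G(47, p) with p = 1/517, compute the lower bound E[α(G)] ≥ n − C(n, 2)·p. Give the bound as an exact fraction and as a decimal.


E[|E(G)|] = C(47, 2)·p = 1081 · (1/517) = 23/11.
E[α(G)] ≥ n − E[|E(G)|] = 47 − 23/11 = 494/11.
Numerically: ≈ 44.9091.
(This is only a lower bound; the true E[α(G)] may be larger.)

E[α(G)] ≥ 494/11 ≈ 44.9091.


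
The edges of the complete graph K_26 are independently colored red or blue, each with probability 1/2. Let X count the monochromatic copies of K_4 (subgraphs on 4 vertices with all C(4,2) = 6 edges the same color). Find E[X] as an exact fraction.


Let X = Σ_S X_S over the C(26, 4) = 14950 subsets S of size 4, where X_S = 1 if the K_4 on S is monochromatic.
For a fixed S, the K_4 on S has C(4, 2) = 6 edges. P[all 6 edges red] = (1/2)^6, and likewise for blue, so P[monochromatic] = 2·(1/2)^6 = 2^{1 − 6} = 1/32.
By linearity: E[X] = C(26, 4) · 2^{1 − 6} = 14950 · 1/32 = 7475/16.
Numerically: E[X] ≈ 467.187500.

E[X] = C(26,4)·2^(1−C(4,2)) = 7475/16 ≈ 467.187500.


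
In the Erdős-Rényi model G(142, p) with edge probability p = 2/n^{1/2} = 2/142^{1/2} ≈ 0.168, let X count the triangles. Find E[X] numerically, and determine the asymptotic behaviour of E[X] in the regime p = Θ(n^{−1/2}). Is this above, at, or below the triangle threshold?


Number of potential triangles: C(142, 3) = 467180.
Each occurs with probability p³ ≈ (0.168)³ ≈ 4.72778e-03.
By linearity: E[X] = C(142, 3)·p³ ≈ 467180 · 4.72778e-03 ≈ 2208.725.
Since α = 1/2 < 1, p = c/n^{1/2} ≫ 1/n is above the triangle threshold p ~ 1/n. Asymptotically E[X] ~ (c³/6)·n^{3(1−α)} = (2³/6)·n^{1.5} → ∞; triangles are abundant w.h.p.

E[X] ≈ 2208.725; in regime p = Θ(1/n^{1/2}) E[X] diverges (above the triangle threshold p ~ 1/n).


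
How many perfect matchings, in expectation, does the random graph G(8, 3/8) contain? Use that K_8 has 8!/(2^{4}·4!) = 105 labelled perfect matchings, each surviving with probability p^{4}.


K_8 has 8!/(2^{4}·4!) = 105 labelled perfect matchings.
For each such perfect matching H, let X_H = 1 if all 4 edges of H are present in G. Then P[X_H = 1] = p^{4} = (3/8)^{4} = 81/4096.
By linearity of expectation: E[X] = Σ_H E[X_H] = 105 · p^{4} = 105 · 81/4096 = 8505/4096.
Numerically: E[X] ≈ 2.076.

E[X] = 105 · (3/8)^{4} = 8505/4096 ≈ 2.076.


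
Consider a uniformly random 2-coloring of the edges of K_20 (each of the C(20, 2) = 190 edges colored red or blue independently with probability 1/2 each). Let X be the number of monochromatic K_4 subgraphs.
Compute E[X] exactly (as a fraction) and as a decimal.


Let X = Σ_S X_S over the C(20, 4) = 4845 subsets S of size 4, where X_S = 1 if the K_4 on S is monochromatic.
For a fixed S, the K_4 on S has C(4, 2) = 6 edges. P[all 6 edges red] = (1/2)^6, and likewise for blue, so P[monochromatic] = 2·(1/2)^6 = 2^{1 − 6} = 1/32.
Summing: E[X] = C(20, 4) · 2^{1 − 6} = 4845 · 1/32 = 4845/32.
Numerically: E[X] ≈ 151.40625.

E[X] = C(20,4)·2^(1−C(4,2)) = 4845/32 ≈ 151.40625.
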